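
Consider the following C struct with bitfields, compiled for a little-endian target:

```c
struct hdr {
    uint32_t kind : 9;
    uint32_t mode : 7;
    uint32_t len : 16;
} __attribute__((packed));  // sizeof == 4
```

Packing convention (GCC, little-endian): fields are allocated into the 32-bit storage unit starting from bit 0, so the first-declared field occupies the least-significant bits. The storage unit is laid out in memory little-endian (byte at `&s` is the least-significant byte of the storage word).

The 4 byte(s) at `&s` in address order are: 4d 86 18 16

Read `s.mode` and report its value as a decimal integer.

67

[0]=0x4d [1]=0x86 [2]=0x18 [3]=0x16 (little-endian) → word 0x1618864d
kind [0+:9] = (word>>0) & 0x1ff = 77
mode [9+:7] = (word>>9) & 0x7f = 67  ←
len [16+:16] = (word>>16) & 0xffff = 5656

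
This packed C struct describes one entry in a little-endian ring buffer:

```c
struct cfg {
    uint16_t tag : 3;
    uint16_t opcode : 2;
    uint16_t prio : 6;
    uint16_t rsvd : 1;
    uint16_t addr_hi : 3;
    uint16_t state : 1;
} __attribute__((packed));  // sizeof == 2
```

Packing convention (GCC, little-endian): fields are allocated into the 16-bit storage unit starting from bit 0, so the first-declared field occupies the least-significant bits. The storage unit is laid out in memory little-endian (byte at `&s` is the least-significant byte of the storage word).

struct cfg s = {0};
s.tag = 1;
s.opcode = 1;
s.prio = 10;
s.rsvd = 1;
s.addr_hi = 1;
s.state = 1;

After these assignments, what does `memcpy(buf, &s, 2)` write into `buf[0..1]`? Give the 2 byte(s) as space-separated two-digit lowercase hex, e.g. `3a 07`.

tag:3 = 1 → 0x1 << 0 → word 0x0001
opcode:2 = 1 → 0x1 << 3 → word 0x0009
prio:6 = 10 → 0xa << 5 → word 0x0149
rsvd:1 = 1 → 0x1 << 11 → word 0x0949
addr_hi:3 = 1 → 0x1 << 12 → word 0x1949
state:1 = 1 → 0x1 << 15 → word 0x9949
word = 0x9949 → little-endian bytes:
  [0]=0x49  [1]=0x99

49 99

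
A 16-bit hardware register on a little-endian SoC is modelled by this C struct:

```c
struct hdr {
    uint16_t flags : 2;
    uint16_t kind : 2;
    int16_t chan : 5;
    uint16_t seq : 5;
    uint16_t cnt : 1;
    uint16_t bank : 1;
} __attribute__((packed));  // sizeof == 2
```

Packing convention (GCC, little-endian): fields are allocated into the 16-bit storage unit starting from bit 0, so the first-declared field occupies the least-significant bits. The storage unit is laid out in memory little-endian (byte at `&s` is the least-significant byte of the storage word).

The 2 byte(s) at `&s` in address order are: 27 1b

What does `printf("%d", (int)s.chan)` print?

[0]=0x27 [1]=0x1b (little-endian) → word 0x1b27
flags:2 @ bit 0 → (0x1b27>>0)&0x3 = 0x3
kind:2 @ bit 2 → (0x1b27>>2)&0x3 = 0x1
chan:5 @ bit 4 → (0x1b27>>4)&0x1f = 0x12  ←
seq:5 @ bit 9 → (0x1b27>>9)&0x1f = 0xd
cnt:1 @ bit 14 → (0x1b27>>14)&0x1 = 0x0
bank:1 @ bit 15 → (0x1b27>>15)&0x1 = 0x0
chan signed 5b, MSB=1: 18 - 32 = -14

-14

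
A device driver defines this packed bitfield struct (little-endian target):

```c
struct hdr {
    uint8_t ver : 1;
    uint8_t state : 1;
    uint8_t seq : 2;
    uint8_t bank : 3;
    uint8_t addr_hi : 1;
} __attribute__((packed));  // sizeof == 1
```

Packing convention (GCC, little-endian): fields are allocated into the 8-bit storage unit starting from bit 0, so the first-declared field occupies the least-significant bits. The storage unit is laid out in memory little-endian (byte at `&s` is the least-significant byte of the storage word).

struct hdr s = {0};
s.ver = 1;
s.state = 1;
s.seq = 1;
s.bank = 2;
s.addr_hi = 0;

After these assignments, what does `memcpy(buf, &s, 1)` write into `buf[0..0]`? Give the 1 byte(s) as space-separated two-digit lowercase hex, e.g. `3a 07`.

27

[0+:1] ver=1 & 0x1 = 0x1; word=0x01
[1+:1] state=1 & 0x1 = 0x1; word=0x03
[2+:2] seq=1 & 0x3 = 0x1; word=0x07
[4+:3] bank=2 & 0x7 = 0x2; word=0x27
[7+:1] addr_hi=0 & 0x1 = 0x0; word=0x27
word = 0x27 → little-endian bytes:
  [0]=0x27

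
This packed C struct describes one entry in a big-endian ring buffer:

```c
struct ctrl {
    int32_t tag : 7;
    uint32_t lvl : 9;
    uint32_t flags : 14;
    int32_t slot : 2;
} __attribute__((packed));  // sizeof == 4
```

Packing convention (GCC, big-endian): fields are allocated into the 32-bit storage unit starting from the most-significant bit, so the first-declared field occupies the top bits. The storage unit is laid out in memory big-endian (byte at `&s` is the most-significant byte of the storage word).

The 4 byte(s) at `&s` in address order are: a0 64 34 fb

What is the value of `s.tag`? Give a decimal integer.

[0]=0xa0 [1]=0x64 [2]=0x34 [3]=0xfb (big-endian) → word 0xa06434fb
tag [25+:7] = (word>>25) & 0x7f = 80  ←
lvl [16+:9] = (word>>16) & 0x1ff = 100
flags [2+:14] = (word>>2) & 0x3fff = 3390
slot [0+:2] = (word>>0) & 0x3 = 3
tag signed 7b, MSB=1: 80 - 128 = -48

-48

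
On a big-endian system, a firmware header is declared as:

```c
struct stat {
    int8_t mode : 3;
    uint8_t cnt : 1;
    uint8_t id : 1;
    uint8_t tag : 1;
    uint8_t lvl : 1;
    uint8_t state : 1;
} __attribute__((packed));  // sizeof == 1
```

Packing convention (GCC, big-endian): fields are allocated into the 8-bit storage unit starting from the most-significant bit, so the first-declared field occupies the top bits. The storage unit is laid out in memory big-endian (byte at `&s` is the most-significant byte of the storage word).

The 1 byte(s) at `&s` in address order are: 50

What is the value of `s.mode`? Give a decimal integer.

2

[0]=0x50 (big-endian) → word 0x50
mode:3 @ bit 5 → (0x50>>5)&0x7 = 0x2  ←
cnt:1 @ bit 4 → (0x50>>4)&0x1 = 0x1
id:1 @ bit 3 → (0x50>>3)&0x1 = 0x0
tag:1 @ bit 2 → (0x50>>2)&0x1 = 0x0
lvl:1 @ bit 1 → (0x50>>1)&0x1 = 0x0
state:1 @ bit 0 → (0x50>>0)&0x1 = 0x0
mode signed 3b, MSB=0: value = 2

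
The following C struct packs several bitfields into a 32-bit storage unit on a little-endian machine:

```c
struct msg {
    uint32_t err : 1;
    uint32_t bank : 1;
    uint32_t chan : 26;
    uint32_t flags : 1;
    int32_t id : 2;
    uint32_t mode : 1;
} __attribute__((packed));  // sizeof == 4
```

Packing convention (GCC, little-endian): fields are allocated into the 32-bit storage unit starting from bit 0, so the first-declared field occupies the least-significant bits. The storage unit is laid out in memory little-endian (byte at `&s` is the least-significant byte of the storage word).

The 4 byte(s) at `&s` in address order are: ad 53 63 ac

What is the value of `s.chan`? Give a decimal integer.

[0]=0xad [1]=0x53 [2]=0x63 [3]=0xac (little-endian) → word 0xac6353ad
err [0+:1] = (word>>0) & 0x1 = 1
bank [1+:1] = (word>>1) & 0x1 = 0
chan [2+:26] = (word>>2) & 0x3ffffff = 51959019  ←
flags [28+:1] = (word>>28) & 0x1 = 0
id [29+:2] = (word>>29) & 0x3 = 1
mode [31+:1] = (word>>31) & 0x1 = 1

51959019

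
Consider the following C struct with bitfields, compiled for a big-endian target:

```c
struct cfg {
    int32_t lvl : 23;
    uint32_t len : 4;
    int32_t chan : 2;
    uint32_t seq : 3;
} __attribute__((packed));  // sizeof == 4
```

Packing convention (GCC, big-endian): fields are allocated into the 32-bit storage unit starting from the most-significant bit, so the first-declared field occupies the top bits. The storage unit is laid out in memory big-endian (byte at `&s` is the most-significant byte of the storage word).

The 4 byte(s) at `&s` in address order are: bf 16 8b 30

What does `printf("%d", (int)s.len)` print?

9

[0]=0xbf [1]=0x16 [2]=0x8b [3]=0x30 (big-endian) → word 0xbf168b30
lvl [9+:23] = (word>>9) & 0x7fffff = 6261573
len [5+:4] = (word>>5) & 0xf = 9  ←
chan [3+:2] = (word>>3) & 0x3 = 2
seq [0+:3] = (word>>0) & 0x7 = 0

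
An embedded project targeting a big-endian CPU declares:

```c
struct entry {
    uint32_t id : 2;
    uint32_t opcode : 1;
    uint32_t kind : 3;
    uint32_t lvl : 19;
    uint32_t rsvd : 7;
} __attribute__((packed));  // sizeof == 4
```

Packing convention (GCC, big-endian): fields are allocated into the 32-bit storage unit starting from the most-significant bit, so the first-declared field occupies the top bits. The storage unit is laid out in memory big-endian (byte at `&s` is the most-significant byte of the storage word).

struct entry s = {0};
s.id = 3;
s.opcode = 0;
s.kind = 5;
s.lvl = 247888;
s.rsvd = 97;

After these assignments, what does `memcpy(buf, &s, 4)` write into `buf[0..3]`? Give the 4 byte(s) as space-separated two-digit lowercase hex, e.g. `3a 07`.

id:2 = 3 → 0x3 << 30 → word 0xc0000000
opcode:1 = 0 → 0x0 << 29 → word 0xc0000000
kind:3 = 5 → 0x5 << 26 → word 0xd4000000
lvl:19 = 247888 → 0x3c850 << 7 → word 0xd5e42800
rsvd:7 = 97 → 0x61 << 0 → word 0xd5e42861
word = 0xd5e42861 → big-endian bytes:
  [0]=0xd5  [1]=0xe4  [2]=0x28  [3]=0x61

d5 e4 28 61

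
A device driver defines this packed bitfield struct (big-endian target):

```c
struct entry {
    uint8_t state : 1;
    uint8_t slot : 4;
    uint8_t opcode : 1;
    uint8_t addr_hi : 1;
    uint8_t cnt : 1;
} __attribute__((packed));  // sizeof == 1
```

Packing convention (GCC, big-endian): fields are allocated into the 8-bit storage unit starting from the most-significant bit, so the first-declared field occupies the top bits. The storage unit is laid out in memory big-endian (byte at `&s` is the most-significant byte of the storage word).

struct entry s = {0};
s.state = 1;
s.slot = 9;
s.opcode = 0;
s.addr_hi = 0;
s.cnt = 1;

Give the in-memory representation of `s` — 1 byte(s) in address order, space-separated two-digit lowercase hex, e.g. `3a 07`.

c9

state (1b) val=1 bits=0x1 at bit 7: 0x80
slot (4b) val=9 bits=0x9 at bit 3: 0xc8
opcode (1b) val=0 bits=0x0 at bit 2: 0xc8
addr_hi (1b) val=0 bits=0x0 at bit 1: 0xc8
cnt (1b) val=1 bits=0x1 at bit 0: 0xc9
word = 0xc9 → big-endian bytes:
  [0]=0xc9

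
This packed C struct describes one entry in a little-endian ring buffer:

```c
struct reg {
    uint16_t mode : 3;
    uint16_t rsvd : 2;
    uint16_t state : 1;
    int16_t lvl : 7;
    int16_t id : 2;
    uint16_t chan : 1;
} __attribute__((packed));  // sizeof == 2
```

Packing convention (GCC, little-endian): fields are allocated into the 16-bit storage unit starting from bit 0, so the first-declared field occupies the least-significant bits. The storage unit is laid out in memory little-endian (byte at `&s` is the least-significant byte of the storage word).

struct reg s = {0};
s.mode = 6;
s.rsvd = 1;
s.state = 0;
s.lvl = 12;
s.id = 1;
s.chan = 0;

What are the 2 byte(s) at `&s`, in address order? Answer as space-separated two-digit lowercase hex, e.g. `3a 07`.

[0+:3] mode=6 & 0x7 = 0x6; word=0x0006
[3+:2] rsvd=1 & 0x3 = 0x1; word=0x000e
[5+:1] state=0 & 0x1 = 0x0; word=0x000e
[6+:7] lvl=12 & 0x7f = 0xc; word=0x030e
[13+:2] id=1 & 0x3 = 0x1; word=0x230e
[15+:1] chan=0 & 0x1 = 0x0; word=0x230e
word = 0x230e → little-endian bytes:
  [0]=0x0e  [1]=0x23

0e 23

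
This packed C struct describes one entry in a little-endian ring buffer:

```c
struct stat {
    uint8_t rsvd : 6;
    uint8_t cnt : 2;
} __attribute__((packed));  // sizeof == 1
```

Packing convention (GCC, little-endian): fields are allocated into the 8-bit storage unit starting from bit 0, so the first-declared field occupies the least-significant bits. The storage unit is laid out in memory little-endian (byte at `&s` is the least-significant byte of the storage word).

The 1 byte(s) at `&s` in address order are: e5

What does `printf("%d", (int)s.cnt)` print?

[0]=0xe5 (little-endian) → word 0xe5
rsvd [0+:6] = (word>>0) & 0x3f = 37
cnt [6+:2] = (word>>6) & 0x3 = 3  ←

3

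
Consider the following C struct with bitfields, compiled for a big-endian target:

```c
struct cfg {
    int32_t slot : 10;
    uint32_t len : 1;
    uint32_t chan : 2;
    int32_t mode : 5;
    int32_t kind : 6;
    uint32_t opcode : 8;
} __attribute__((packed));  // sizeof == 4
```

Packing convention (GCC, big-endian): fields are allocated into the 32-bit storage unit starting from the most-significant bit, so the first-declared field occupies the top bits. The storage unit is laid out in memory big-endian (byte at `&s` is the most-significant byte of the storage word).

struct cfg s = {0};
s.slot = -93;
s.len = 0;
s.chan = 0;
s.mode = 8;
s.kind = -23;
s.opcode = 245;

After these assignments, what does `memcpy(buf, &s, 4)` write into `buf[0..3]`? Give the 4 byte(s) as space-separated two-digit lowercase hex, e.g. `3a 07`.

[22+:10] slot=-93 & 0x3ff = 0x3a3; word=0xe8c00000
[21+:1] len=0 & 0x1 = 0x0; word=0xe8c00000
[19+:2] chan=0 & 0x3 = 0x0; word=0xe8c00000
[14+:5] mode=8 & 0x1f = 0x8; word=0xe8c20000
[8+:6] kind=-23 & 0x3f = 0x29; word=0xe8c22900
[0+:8] opcode=245 & 0xff = 0xf5; word=0xe8c229f5
word = 0xe8c229f5 → big-endian bytes:
  [0]=0xe8  [1]=0xc2  [2]=0x29  [3]=0xf5

e8 c2 29 f5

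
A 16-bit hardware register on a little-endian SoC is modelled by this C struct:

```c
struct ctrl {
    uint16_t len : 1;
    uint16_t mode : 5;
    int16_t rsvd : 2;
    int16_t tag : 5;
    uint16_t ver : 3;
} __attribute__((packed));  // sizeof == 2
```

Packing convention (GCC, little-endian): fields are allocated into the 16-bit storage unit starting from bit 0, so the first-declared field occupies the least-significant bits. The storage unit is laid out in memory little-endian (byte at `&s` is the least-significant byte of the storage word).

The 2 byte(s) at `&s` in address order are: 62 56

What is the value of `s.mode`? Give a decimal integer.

[0]=0x62 [1]=0x56 (little-endian) → word 0x5662
len:1 @ bit 0 → (0x5662>>0)&0x1 = 0x0
mode:5 @ bit 1 → (0x5662>>1)&0x1f = 0x11  ←
rsvd:2 @ bit 6 → (0x5662>>6)&0x3 = 0x1
tag:5 @ bit 8 → (0x5662>>8)&0x1f = 0x16
ver:3 @ bit 13 → (0x5662>>13)&0x7 = 0x2

17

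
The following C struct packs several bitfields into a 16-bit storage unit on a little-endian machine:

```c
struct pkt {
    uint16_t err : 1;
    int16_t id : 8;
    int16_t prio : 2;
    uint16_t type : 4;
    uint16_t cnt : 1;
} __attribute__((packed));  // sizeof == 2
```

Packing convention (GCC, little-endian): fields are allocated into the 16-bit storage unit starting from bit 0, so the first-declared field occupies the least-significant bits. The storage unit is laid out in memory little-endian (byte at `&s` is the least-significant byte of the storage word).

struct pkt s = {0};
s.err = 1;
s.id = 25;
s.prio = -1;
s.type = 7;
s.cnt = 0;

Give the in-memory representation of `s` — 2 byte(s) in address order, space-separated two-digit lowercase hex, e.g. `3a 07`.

err (1b) val=1 bits=0x1 at bit 0: 0x0001
id (8b) val=25 bits=0x19 at bit 1: 0x0033
prio (2b) val=-1 bits=0x3 at bit 9: 0x0633
type (4b) val=7 bits=0x7 at bit 11: 0x3e33
cnt (1b) val=0 bits=0x0 at bit 15: 0x3e33
word = 0x3e33 → little-endian bytes:
  [0]=0x33  [1]=0x3e

33 3e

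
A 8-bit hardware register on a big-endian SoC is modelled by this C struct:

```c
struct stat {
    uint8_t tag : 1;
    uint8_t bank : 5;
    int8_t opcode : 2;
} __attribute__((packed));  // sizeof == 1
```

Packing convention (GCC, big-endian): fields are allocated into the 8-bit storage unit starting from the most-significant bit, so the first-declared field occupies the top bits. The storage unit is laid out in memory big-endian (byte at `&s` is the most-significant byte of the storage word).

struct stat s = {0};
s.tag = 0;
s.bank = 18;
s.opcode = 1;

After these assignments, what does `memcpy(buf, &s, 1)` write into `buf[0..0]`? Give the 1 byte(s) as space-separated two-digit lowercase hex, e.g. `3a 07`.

tag:1 = 0 → 0x0 << 7 → word 0x00
bank:5 = 18 → 0x12 << 2 → word 0x48
opcode:2 = 1 → 0x1 << 0 → word 0x49
word = 0x49 → big-endian bytes:
  [0]=0x49

49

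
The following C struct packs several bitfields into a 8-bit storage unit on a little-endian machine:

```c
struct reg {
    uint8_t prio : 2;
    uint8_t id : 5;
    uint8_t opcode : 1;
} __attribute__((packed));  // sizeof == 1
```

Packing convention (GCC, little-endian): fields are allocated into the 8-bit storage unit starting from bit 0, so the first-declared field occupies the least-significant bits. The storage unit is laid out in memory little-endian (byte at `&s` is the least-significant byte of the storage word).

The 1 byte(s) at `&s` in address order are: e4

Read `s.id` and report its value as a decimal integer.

[0]=0xe4 (little-endian) → word 0xe4
prio:2 @ bit 0 → (0xe4>>0)&0x3 = 0x0
id:5 @ bit 2 → (0xe4>>2)&0x1f = 0x19  ←
opcode:1 @ bit 7 → (0xe4>>7)&0x1 = 0x1

25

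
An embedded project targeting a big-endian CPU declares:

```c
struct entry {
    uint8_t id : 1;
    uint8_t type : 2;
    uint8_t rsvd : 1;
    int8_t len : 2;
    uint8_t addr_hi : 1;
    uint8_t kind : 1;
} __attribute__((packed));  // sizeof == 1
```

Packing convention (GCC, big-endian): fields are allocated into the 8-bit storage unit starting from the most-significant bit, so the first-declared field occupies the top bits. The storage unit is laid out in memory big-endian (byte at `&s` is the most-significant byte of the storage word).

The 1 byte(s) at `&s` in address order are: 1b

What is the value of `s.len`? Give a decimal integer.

-2

[0]=0x1b (big-endian) → word 0x1b
id [7+:1] = (word>>7) & 0x1 = 0
type [5+:2] = (word>>5) & 0x3 = 0
rsvd [4+:1] = (word>>4) & 0x1 = 1
len [2+:2] = (word>>2) & 0x3 = 2  ←
addr_hi [1+:1] = (word>>1) & 0x1 = 1
kind [0+:1] = (word>>0) & 0x1 = 1
len signed 2b, MSB=1: 2 - 4 = -2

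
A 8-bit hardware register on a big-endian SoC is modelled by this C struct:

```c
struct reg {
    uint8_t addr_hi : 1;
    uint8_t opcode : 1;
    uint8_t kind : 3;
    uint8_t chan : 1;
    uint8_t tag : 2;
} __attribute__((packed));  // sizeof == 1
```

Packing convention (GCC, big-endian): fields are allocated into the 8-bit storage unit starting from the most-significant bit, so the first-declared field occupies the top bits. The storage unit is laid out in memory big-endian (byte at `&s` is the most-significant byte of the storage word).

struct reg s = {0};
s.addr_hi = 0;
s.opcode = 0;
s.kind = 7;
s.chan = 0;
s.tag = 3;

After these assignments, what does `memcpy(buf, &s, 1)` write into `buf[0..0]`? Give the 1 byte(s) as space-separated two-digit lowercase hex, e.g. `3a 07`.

[7+:1] addr_hi=0 & 0x1 = 0x0; word=0x00
[6+:1] opcode=0 & 0x1 = 0x0; word=0x00
[3+:3] kind=7 & 0x7 = 0x7; word=0x38
[2+:1] chan=0 & 0x1 = 0x0; word=0x38
[0+:2] tag=3 & 0x3 = 0x3; word=0x3b
word = 0x3b → big-endian bytes:
  [0]=0x3b

3b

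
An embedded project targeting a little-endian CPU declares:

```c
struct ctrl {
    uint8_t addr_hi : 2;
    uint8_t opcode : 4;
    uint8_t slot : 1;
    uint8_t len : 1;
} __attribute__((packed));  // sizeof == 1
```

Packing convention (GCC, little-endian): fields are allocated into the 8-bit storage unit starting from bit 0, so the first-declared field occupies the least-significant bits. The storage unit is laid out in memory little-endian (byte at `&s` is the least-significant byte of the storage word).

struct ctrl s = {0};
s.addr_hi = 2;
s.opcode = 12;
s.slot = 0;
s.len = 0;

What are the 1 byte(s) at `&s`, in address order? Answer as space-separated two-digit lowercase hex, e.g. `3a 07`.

addr_hi (2b) val=2 bits=0x2 at bit 0: 0x02
opcode (4b) val=12 bits=0xc at bit 2: 0x32
slot (1b) val=0 bits=0x0 at bit 6: 0x32
len (1b) val=0 bits=0x0 at bit 7: 0x32
word = 0x32 → little-endian bytes:
  [0]=0x32

32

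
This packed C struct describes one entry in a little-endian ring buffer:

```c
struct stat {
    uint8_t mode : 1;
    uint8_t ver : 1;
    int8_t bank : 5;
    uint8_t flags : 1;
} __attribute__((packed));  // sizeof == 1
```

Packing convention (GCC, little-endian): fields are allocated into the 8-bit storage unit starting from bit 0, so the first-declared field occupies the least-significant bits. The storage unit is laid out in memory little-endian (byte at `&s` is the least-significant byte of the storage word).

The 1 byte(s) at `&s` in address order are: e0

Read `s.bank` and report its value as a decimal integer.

-8

[0]=0xe0 (little-endian) → word 0xe0
mode [0+:1] = (word>>0) & 0x1 = 0
ver [1+:1] = (word>>1) & 0x1 = 0
bank [2+:5] = (word>>2) & 0x1f = 24  ←
flags [7+:1] = (word>>7) & 0x1 = 1
bank signed 5b, MSB=1: 24 - 32 = -8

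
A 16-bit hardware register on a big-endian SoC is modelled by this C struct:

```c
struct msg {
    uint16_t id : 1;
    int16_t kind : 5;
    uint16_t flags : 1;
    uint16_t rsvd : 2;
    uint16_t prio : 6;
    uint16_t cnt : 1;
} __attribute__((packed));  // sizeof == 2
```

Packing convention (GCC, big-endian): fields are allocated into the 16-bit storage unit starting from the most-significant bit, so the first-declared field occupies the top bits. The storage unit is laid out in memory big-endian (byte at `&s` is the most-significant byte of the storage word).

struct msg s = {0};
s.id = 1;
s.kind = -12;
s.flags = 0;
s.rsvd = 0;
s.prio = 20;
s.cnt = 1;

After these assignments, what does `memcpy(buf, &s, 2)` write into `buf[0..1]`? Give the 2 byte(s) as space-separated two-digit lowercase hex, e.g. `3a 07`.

[15+:1] id=1 & 0x1 = 0x1; word=0x8000
[10+:5] kind=-12 & 0x1f = 0x14; word=0xd000
[9+:1] flags=0 & 0x1 = 0x0; word=0xd000
[7+:2] rsvd=0 & 0x3 = 0x0; word=0xd000
[1+:6] prio=20 & 0x3f = 0x14; word=0xd028
[0+:1] cnt=1 & 0x1 = 0x1; word=0xd029
word = 0xd029 → big-endian bytes:
  [0]=0xd0  [1]=0x29

d0 29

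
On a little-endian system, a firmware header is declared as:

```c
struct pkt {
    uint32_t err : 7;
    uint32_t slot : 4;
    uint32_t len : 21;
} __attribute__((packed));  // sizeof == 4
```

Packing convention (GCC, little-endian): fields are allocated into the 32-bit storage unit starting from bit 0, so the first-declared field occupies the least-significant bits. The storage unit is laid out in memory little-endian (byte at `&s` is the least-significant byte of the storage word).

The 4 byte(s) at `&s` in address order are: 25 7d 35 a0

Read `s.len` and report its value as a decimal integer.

1312431

[0]=0x25 [1]=0x7d [2]=0x35 [3]=0xa0 (little-endian) → word 0xa0357d25
err [0+:7] = (word>>0) & 0x7f = 37
slot [7+:4] = (word>>7) & 0xf = 10
len [11+:21] = (word>>11) & 0x1fffff = 1312431  ←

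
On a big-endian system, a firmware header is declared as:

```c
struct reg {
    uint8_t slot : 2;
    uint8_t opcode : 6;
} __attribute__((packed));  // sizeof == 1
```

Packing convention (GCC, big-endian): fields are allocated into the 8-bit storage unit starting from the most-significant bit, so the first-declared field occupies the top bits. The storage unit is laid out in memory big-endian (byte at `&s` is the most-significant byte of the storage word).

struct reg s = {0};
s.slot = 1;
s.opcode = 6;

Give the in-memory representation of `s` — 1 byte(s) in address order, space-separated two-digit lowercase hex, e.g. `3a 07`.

[6+:2] slot=1 & 0x3 = 0x1; word=0x40
[0+:6] opcode=6 & 0x3f = 0x6; word=0x46
word = 0x46 → big-endian bytes:
  [0]=0x46

46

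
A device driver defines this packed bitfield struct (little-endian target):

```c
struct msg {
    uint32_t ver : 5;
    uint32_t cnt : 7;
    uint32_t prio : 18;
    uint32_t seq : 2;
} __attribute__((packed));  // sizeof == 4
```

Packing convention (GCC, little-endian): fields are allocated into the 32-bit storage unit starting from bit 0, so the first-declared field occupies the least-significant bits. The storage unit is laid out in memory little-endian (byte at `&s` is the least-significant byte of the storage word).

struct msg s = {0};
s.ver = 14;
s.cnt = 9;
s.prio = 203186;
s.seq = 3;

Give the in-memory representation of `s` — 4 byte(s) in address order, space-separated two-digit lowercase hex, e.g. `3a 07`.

2e 21 9b f1

ver (5b) val=14 bits=0xe at bit 0: 0x0000000e
cnt (7b) val=9 bits=0x9 at bit 5: 0x0000012e
prio (18b) val=203186 bits=0x319b2 at bit 12: 0x319b212e
seq (2b) val=3 bits=0x3 at bit 30: 0xf19b212e
word = 0xf19b212e → little-endian bytes:
  [0]=0x2e  [1]=0x21  [2]=0x9b  [3]=0xf1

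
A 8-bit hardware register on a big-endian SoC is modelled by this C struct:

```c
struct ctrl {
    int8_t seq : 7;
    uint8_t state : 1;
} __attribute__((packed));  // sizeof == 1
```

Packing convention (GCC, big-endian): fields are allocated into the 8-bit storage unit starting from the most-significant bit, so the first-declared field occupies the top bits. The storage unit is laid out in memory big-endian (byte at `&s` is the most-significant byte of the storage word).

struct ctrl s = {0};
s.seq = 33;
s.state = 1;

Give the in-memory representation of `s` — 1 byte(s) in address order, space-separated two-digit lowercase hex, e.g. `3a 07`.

seq (7b) val=33 bits=0x21 at bit 1: 0x42
state (1b) val=1 bits=0x1 at bit 0: 0x43
word = 0x43 → big-endian bytes:
  [0]=0x43

43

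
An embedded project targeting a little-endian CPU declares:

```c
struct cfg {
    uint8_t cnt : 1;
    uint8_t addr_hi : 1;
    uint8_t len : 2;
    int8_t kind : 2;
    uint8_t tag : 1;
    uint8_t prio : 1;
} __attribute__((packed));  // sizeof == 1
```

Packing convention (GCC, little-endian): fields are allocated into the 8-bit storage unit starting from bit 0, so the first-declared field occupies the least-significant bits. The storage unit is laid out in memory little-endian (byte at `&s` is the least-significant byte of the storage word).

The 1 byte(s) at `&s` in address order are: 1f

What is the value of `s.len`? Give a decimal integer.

[0]=0x1f (little-endian) → word 0x1f
cnt [0+:1] = (word>>0) & 0x1 = 1
addr_hi [1+:1] = (word>>1) & 0x1 = 1
len [2+:2] = (word>>2) & 0x3 = 3  ←
kind [4+:2] = (word>>4) & 0x3 = 1
tag [6+:1] = (word>>6) & 0x1 = 0
prio [7+:1] = (word>>7) & 0x1 = 0

3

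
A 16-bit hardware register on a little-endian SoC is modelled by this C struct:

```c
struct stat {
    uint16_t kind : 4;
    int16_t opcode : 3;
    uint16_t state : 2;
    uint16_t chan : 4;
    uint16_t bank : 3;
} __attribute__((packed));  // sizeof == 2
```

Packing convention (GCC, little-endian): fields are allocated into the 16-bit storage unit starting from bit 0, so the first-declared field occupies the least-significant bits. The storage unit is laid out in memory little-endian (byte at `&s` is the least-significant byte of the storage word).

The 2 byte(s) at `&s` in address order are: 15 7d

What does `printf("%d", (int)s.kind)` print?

5

[0]=0x15 [1]=0x7d (little-endian) → word 0x7d15
kind:4 @ bit 0 → (0x7d15>>0)&0xf = 0x5  ←
opcode:3 @ bit 4 → (0x7d15>>4)&0x7 = 0x1
state:2 @ bit 7 → (0x7d15>>7)&0x3 = 0x2
chan:4 @ bit 9 → (0x7d15>>9)&0xf = 0xe
bank:3 @ bit 13 → (0x7d15>>13)&0x7 = 0x3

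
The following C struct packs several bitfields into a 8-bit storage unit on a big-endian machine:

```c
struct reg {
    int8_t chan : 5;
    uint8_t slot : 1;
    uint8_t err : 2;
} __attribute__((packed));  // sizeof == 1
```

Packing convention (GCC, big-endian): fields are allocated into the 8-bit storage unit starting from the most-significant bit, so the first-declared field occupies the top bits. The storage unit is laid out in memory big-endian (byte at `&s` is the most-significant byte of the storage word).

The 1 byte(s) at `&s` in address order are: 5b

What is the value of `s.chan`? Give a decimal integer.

[0]=0x5b (big-endian) → word 0x5b
chan:5 @ bit 3 → (0x5b>>3)&0x1f = 0xb  ←
slot:1 @ bit 2 → (0x5b>>2)&0x1 = 0x0
err:2 @ bit 0 → (0x5b>>0)&0x3 = 0x3
chan signed 5b, MSB=0: value = 11

11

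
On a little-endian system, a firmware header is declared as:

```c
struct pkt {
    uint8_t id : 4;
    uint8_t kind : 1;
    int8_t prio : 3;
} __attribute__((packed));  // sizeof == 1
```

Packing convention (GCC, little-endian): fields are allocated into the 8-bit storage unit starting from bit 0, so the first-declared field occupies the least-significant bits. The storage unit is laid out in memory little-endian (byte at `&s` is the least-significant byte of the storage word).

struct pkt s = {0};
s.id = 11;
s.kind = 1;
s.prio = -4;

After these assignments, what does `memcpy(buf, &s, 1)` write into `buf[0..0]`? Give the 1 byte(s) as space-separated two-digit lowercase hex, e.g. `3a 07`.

9b

id (4b) val=11 bits=0xb at bit 0: 0x0b
kind (1b) val=1 bits=0x1 at bit 4: 0x1b
prio (3b) val=-4 bits=0x4 at bit 5: 0x9b
word = 0x9b → little-endian bytes:
  [0]=0x9b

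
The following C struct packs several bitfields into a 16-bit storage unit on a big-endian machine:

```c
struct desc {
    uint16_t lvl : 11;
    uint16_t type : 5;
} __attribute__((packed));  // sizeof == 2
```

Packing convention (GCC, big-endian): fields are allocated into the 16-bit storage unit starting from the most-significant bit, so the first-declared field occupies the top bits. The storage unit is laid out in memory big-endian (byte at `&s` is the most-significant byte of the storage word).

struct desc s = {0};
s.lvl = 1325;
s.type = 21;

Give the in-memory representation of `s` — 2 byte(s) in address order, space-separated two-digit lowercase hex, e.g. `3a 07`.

lvl:11 = 1325 → 0x52d << 5 → word 0xa5a0
type:5 = 21 → 0x15 << 0 → word 0xa5b5
word = 0xa5b5 → big-endian bytes:
  [0]=0xa5  [1]=0xb5

a5 b5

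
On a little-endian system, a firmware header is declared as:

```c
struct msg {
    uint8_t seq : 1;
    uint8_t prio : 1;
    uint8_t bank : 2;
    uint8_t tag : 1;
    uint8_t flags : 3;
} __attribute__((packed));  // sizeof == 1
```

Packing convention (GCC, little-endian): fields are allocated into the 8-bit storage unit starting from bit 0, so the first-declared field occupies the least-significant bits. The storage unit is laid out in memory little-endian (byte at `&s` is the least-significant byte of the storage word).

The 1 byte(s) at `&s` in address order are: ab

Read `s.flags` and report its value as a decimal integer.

[0]=0xab (little-endian) → word 0xab
seq [0+:1] = (word>>0) & 0x1 = 1
prio [1+:1] = (word>>1) & 0x1 = 1
bank [2+:2] = (word>>2) & 0x3 = 2
tag [4+:1] = (word>>4) & 0x1 = 0
flags [5+:3] = (word>>5) & 0x7 = 5  ←

5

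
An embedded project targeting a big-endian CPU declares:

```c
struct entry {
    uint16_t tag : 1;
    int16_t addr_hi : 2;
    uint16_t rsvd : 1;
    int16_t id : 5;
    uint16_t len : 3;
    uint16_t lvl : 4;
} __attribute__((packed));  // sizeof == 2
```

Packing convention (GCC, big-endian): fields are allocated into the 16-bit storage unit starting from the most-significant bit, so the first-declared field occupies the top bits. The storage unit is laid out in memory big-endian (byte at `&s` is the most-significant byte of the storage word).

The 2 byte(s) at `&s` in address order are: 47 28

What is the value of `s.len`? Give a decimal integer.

2

[0]=0x47 [1]=0x28 (big-endian) → word 0x4728
tag:1 @ bit 15 → (0x4728>>15)&0x1 = 0x0
addr_hi:2 @ bit 13 → (0x4728>>13)&0x3 = 0x2
rsvd:1 @ bit 12 → (0x4728>>12)&0x1 = 0x0
id:5 @ bit 7 → (0x4728>>7)&0x1f = 0xe
len:3 @ bit 4 → (0x4728>>4)&0x7 = 0x2  ←
lvl:4 @ bit 0 → (0x4728>>0)&0xf = 0x8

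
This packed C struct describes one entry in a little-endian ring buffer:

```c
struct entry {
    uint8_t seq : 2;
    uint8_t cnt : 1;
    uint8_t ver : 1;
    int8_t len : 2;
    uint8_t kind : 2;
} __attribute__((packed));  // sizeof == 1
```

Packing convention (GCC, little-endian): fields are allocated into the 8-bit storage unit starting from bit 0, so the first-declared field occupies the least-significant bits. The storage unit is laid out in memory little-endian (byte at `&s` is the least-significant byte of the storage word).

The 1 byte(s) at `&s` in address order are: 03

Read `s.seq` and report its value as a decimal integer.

[0]=0x03 (little-endian) → word 0x03
seq:2 @ bit 0 → (0x03>>0)&0x3 = 0x3  ←
cnt:1 @ bit 2 → (0x03>>2)&0x1 = 0x0
ver:1 @ bit 3 → (0x03>>3)&0x1 = 0x0
len:2 @ bit 4 → (0x03>>4)&0x3 = 0x0
kind:2 @ bit 6 → (0x03>>6)&0x3 = 0x0

3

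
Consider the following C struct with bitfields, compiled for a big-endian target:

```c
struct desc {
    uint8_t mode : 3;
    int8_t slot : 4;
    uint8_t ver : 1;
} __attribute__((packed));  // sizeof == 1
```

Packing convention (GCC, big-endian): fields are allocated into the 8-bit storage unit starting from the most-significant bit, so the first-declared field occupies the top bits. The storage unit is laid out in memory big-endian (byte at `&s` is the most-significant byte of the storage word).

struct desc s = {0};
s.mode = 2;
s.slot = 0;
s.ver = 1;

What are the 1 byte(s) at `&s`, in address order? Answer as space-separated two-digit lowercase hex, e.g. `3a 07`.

[5+:3] mode=2 & 0x7 = 0x2; word=0x40
[1+:4] slot=0 & 0xf = 0x0; word=0x40
[0+:1] ver=1 & 0x1 = 0x1; word=0x41
word = 0x41 → big-endian bytes:
  [0]=0x41

41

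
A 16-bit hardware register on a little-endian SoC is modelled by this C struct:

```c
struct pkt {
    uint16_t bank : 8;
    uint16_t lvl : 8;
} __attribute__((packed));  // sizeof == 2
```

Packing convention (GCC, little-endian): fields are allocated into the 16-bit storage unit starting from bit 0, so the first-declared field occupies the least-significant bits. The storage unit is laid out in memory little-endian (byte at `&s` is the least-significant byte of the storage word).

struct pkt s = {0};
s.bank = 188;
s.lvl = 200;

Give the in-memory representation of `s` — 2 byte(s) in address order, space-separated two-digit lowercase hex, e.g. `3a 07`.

bank (8b) val=188 bits=0xbc at bit 0: 0x00bc
lvl (8b) val=200 bits=0xc8 at bit 8: 0xc8bc
word = 0xc8bc → little-endian bytes:
  [0]=0xbc  [1]=0xc8

bc c8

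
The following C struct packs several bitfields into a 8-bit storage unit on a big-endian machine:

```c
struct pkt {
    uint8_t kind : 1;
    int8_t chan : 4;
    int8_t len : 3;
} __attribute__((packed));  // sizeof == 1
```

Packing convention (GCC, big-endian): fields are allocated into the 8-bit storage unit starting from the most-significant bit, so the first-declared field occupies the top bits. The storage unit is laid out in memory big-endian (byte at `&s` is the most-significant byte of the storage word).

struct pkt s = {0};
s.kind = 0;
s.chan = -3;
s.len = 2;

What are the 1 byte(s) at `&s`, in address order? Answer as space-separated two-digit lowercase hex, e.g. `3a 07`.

6a

kind:1 = 0 → 0x0 << 7 → word 0x00
chan:4 = -3 → 0xd << 3 → word 0x68
len:3 = 2 → 0x2 << 0 → word 0x6a
word = 0x6a → big-endian bytes:
  [0]=0x6a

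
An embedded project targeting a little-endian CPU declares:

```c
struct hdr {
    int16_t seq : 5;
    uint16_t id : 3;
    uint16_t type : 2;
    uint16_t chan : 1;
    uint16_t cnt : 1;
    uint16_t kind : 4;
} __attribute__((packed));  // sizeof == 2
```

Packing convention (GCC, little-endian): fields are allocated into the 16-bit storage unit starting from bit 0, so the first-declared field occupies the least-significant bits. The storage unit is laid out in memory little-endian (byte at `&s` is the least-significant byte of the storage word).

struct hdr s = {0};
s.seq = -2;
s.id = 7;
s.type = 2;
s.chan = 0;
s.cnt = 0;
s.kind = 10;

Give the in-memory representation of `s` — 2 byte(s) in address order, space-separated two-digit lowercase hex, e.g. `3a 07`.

fe a2

seq (5b) val=-2 bits=0x1e at bit 0: 0x001e
id (3b) val=7 bits=0x7 at bit 5: 0x00fe
type (2b) val=2 bits=0x2 at bit 8: 0x02fe
chan (1b) val=0 bits=0x0 at bit 10: 0x02fe
cnt (1b) val=0 bits=0x0 at bit 11: 0x02fe
kind (4b) val=10 bits=0xa at bit 12: 0xa2fe
word = 0xa2fe → little-endian bytes:
  [0]=0xfe  [1]=0xa2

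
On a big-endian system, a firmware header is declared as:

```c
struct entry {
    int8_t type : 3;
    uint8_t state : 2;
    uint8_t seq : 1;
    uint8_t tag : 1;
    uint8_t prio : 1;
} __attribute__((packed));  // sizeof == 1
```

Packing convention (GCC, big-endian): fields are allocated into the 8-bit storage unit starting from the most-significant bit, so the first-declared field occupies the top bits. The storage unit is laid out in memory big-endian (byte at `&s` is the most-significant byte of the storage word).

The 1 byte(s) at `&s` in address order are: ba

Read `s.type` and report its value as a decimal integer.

-3

[0]=0xba (big-endian) → word 0xba
type [5+:3] = (word>>5) & 0x7 = 5  ←
state [3+:2] = (word>>3) & 0x3 = 3
seq [2+:1] = (word>>2) & 0x1 = 0
tag [1+:1] = (word>>1) & 0x1 = 1
prio [0+:1] = (word>>0) & 0x1 = 0
type signed 3b, MSB=1: 5 - 8 = -3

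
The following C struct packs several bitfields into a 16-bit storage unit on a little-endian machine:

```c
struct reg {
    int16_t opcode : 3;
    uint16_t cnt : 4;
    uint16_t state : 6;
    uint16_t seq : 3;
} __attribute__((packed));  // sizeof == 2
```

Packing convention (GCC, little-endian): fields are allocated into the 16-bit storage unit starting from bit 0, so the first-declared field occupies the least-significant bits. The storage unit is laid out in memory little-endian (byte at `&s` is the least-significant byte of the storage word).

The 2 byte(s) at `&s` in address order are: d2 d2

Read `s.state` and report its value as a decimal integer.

[0]=0xd2 [1]=0xd2 (little-endian) → word 0xd2d2
opcode [0+:3] = (word>>0) & 0x7 = 2
cnt [3+:4] = (word>>3) & 0xf = 10
state [7+:6] = (word>>7) & 0x3f = 37  ←
seq [13+:3] = (word>>13) & 0x7 = 6

37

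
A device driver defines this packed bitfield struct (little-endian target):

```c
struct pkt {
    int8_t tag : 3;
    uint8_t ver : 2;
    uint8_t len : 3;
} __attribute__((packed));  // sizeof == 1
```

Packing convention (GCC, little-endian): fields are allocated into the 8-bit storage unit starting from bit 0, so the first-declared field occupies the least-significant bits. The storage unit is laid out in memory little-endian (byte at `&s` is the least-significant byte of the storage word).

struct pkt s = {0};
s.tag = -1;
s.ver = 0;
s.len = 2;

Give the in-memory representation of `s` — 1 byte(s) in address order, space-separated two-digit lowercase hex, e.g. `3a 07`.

tag (3b) val=-1 bits=0x7 at bit 0: 0x07
ver (2b) val=0 bits=0x0 at bit 3: 0x07
len (3b) val=2 bits=0x2 at bit 5: 0x47
word = 0x47 → little-endian bytes:
  [0]=0x47

47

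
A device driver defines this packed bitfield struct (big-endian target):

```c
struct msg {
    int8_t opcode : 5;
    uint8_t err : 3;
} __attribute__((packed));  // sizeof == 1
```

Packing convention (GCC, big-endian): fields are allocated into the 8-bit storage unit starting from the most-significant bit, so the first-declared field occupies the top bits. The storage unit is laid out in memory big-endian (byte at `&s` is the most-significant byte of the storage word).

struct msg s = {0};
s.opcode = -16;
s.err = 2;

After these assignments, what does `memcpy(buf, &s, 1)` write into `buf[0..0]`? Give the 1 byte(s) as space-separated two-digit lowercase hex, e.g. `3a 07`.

82

opcode:5 = -16 → 0x10 << 3 → word 0x80
err:3 = 2 → 0x2 << 0 → word 0x82
word = 0x82 → big-endian bytes:
  [0]=0x82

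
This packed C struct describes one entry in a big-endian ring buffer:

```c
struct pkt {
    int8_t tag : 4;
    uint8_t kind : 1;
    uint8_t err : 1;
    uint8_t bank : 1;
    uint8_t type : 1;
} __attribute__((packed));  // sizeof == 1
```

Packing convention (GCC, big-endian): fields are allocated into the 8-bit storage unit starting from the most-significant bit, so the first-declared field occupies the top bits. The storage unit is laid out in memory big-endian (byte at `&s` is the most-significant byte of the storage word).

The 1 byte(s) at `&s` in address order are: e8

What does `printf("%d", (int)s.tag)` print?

-2

[0]=0xe8 (big-endian) → word 0xe8
tag [4+:4] = (word>>4) & 0xf = 14  ←
kind [3+:1] = (word>>3) & 0x1 = 1
err [2+:1] = (word>>2) & 0x1 = 0
bank [1+:1] = (word>>1) & 0x1 = 0
type [0+:1] = (word>>0) & 0x1 = 0
tag signed 4b, MSB=1: 14 - 16 = -2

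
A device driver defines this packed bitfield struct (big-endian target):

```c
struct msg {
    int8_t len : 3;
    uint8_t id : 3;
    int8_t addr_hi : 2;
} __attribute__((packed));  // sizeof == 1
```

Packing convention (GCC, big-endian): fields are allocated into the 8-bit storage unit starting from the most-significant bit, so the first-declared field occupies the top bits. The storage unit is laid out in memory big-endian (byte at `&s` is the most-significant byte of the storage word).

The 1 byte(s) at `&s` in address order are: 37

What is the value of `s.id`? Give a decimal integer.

[0]=0x37 (big-endian) → word 0x37
len:3 @ bit 5 → (0x37>>5)&0x7 = 0x1
id:3 @ bit 2 → (0x37>>2)&0x7 = 0x5  ←
addr_hi:2 @ bit 0 → (0x37>>0)&0x3 = 0x3

5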